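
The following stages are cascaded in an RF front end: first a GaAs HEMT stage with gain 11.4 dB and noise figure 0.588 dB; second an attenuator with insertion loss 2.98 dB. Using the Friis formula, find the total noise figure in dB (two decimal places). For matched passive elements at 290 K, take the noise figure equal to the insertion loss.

0.85 dB

Convert to linear (a loss of L dB is a gain of −L dB): F_i = 10^(NF_i/10), G_i = 10^(G_i,dB/10)
  Stage 1: F_1 = 10^(0.588/10) = 1.145, G_1 = 10^(11.4/10) = 13.80
  Stage 2: F_2 = 10^(2.98/10) = 1.986, G_2 = 10^(−2.98/10) = 0.5035
Friis cascade:
  F = 1.145 + (1.986 − 1)/13.80 = 1.216
NF = 10 log₁₀(1.216) = 0.85 dB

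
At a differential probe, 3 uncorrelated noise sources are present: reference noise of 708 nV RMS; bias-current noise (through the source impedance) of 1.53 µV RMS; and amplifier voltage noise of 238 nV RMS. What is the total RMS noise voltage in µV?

Uncorrelated sources add in power (mean-square): V_tot = √(ΣV_i²)
V_tot = √[(7.08×10⁻⁷)² + (1.53×10⁻⁶)² + (2.38×10⁻⁷)²] = 1.70×10⁻⁶ V = 1.70 µV

1.70 µV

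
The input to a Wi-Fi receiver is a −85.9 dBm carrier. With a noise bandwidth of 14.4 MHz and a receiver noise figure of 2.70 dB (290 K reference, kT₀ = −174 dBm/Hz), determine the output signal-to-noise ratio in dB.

13.8 dB

Noise floor: N = −174 + 10 log₁₀(B) + NF
10 log₁₀(1.44×10⁷) = 71.58 dB
N = −174 + 71.58 + 2.70 = −99.72 dBm
SNR = P_sig − N = −85.9 − (−99.72) = 13.82 dB → 13.8 dB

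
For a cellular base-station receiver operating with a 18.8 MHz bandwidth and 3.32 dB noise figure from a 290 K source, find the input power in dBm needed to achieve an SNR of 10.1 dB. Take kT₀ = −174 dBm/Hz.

−87.8 dBm

Sensitivity = −174 + 10 log₁₀(B) + NF + SNR_min
= −174 + 72.74 + 3.32 + 10.1
= −87.84 dBm → −87.8 dBm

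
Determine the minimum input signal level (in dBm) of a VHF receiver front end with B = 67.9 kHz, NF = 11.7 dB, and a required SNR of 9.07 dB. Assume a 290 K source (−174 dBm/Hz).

Sensitivity = −174 + 10 log₁₀(B) + NF + SNR_min
= −174 + 48.32 + 11.7 + 9.07
= −104.91 dBm → −104.9 dBm

−104.9 dBm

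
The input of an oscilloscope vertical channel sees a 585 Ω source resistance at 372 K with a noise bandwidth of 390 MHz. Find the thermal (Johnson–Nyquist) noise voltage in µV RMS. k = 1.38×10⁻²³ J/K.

68.4 µV

V_n = √(4kTRB)
4kTRB = 4 × 1.38×10⁻²³ × 372 × 5.85×10² × 3.90×10⁸ = 4.68×10⁻⁹ V²
V_n = √(4.68×10⁻⁹) = 6.84×10⁻⁵ V = 68.4 µV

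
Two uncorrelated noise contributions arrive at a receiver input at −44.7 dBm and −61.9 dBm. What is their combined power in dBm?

−44.6 dBm

Convert to linear, add, convert back:
P₁ = 3.39×10⁻⁸ W, P₂ = 6.46×10⁻¹⁰ W
P_tot = 3.45×10⁻⁸ W → 10 log₁₀(P_tot / 10⁻³) = −44.6 dBm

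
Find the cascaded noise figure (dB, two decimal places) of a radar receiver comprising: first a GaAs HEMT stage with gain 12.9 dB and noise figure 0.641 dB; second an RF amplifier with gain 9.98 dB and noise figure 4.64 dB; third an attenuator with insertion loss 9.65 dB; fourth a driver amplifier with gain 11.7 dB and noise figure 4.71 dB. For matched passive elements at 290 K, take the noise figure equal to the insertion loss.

1.44 dB

Convert to linear (a loss of L dB is a gain of −L dB): F_i = 10^(NF_i/10), G_i = 10^(G_i,dB/10)
  Stage 1: F_1 = 10^(0.641/10) = 1.159, G_1 = 10^(12.9/10) = 19.50
  Stage 2: F_2 = 10^(4.64/10) = 2.911, G_2 = 10^(9.98/10) = 9.954
  Stage 3: F_3 = 10^(9.65/10) = 9.226, G_3 = 10^(−9.65/10) = 0.1084
  Stage 4: F_4 = 10^(4.71/10) = 2.958, G_4 = 10^(11.7/10) = 14.79
Friis cascade:
  F = 1.159 + (2.911 − 1)/19.50 + (9.226 − 1)/194.1 + (2.958 − 1)/21.04 = 1.392
NF = 10 log₁₀(1.392) = 1.44 dB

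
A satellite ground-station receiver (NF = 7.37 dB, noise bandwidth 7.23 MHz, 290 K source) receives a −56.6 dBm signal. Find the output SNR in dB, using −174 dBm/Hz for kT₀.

Noise floor: N = −174 + 10 log₁₀(B) + NF
10 log₁₀(7.23×10⁶) = 68.59 dB
N = −174 + 68.59 + 7.37 = −98.04 dBm
SNR = P_sig − N = −56.6 − (−98.04) = 41.44 dB → 41.4 dB

41.4 dB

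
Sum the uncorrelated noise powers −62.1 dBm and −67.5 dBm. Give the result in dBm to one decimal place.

−61.0 dBm

Convert to linear, add, convert back:
P₁ = 6.17×10⁻¹⁰ W, P₂ = 1.78×10⁻¹⁰ W
P_tot = 7.94×10⁻¹⁰ W → 10 log₁₀(P_tot / 10⁻³) = −61.0 dBm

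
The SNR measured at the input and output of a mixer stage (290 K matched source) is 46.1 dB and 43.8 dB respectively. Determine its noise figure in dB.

NF (dB) = SNR_in(dB) − SNR_out(dB) when the source is at T₀
NF = 46.1 − 43.8 = 2.3 dB

2.3 dB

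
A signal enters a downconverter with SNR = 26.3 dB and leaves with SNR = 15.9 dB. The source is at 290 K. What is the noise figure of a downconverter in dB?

NF (dB) = SNR_in(dB) − SNR_out(dB) when the source is at T₀
NF = 26.3 − 15.9 = 10.4 dB

10.4 dB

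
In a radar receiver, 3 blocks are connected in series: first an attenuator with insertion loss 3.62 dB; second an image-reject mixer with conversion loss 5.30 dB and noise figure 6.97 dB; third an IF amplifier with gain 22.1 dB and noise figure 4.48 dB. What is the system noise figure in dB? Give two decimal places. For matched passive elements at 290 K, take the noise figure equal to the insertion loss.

14.07 dB

Convert to linear (a loss of L dB is a gain of −L dB): F_i = 10^(NF_i/10), G_i = 10^(G_i,dB/10)
  Stage 1: F_1 = 10^(3.62/10) = 2.301, G_1 = 10^(−3.62/10) = 0.4345
  Stage 2: F_2 = 10^(6.97/10) = 4.977, G_2 = 10^(−5.30/10) = 0.2951
  Stage 3: F_3 = 10^(4.48/10) = 2.805, G_3 = 10^(22.1/10) = 162.2
Friis cascade:
  F = 2.301 + (4.977 − 1)/0.4345 + (2.805 − 1)/0.1282 = 25.53
NF = 10 log₁₀(25.53) = 14.07 dB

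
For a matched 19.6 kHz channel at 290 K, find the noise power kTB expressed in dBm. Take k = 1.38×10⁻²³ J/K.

−131.1 dBm

P_n = kTB = 1.38×10⁻²³ × 290 × 1.96×10⁴ = 7.84×10⁻¹⁷ W
In dBm: 10 log₁₀(7.84×10⁻¹⁷ / 10⁻³) = −131.1 dBm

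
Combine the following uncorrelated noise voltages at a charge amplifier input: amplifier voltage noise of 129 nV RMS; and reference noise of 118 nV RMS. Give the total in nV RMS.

Uncorrelated sources add in power (mean-square): V_tot = √(ΣV_i²)
V_tot = √[(1.29×10⁻⁷)² + (1.18×10⁻⁷)²] = 1.75×10⁻⁷ V = 175 nV

175 nV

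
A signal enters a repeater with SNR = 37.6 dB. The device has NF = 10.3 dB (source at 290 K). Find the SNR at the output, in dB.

By definition F = SNR_in/SNR_out, so in dB: SNR_out = SNR_in − NF
SNR_out = 37.6 − 10.3 = 27.3 dB

27.3 dB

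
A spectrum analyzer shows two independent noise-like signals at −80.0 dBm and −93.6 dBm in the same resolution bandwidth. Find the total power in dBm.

−79.8 dBm

Convert to linear, add, convert back:
P₁ = 1.00×10⁻¹¹ W, P₂ = 4.37×10⁻¹³ W
P_tot = 1.04×10⁻¹¹ W → 10 log₁₀(P_tot / 10⁻³) = −79.8 dBm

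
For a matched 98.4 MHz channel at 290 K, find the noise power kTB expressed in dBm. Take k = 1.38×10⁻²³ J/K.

−94.0 dBm

P_n = kTB = 1.38×10⁻²³ × 290 × 9.84×10⁷ = 3.94×10⁻¹³ W
In dBm: 10 log₁₀(3.94×10⁻¹³ / 10⁻³) = −94.0 dBm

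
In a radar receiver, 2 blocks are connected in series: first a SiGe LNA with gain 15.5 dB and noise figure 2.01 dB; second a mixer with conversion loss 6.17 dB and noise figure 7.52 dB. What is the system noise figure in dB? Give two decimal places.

Convert to linear (a loss of L dB is a gain of −L dB): F_i = 10^(NF_i/10), G_i = 10^(G_i,dB/10)
  Stage 1: F_1 = 10^(2.01/10) = 1.589, G_1 = 10^(15.5/10) = 35.48
  Stage 2: F_2 = 10^(7.52/10) = 5.649, G_2 = 10^(−6.17/10) = 0.2415
Friis cascade:
  F = 1.589 + (5.649 − 1)/35.48 = 1.720
NF = 10 log₁₀(1.720) = 2.35 dB

2.35 dB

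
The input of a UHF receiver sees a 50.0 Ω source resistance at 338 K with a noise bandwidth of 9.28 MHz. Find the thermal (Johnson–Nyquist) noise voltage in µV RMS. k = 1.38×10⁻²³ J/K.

2.94 µV

V_n = √(4kTRB)
4kTRB = 4 × 1.38×10⁻²³ × 338 × 5.00×10¹ × 9.28×10⁶ = 8.66×10⁻¹² V²
V_n = √(8.66×10⁻¹²) = 2.94×10⁻⁶ V = 2.94 µV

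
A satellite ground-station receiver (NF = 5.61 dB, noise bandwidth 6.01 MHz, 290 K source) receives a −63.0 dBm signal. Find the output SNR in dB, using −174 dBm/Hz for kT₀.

37.6 dB

Noise floor: N = −174 + 10 log₁₀(B) + NF
10 log₁₀(6.01×10⁶) = 67.79 dB
N = −174 + 67.79 + 5.61 = −100.60 dBm
SNR = P_sig − N = −63.0 − (−100.60) = 37.60 dB → 37.6 dB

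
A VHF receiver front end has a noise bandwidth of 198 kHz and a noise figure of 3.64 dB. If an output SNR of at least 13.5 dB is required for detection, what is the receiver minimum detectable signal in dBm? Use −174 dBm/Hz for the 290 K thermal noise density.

Sensitivity = −174 + 10 log₁₀(B) + NF + SNR_min
= −174 + 52.97 + 3.64 + 13.5
= −103.89 dBm → −103.9 dBm

−103.9 dBm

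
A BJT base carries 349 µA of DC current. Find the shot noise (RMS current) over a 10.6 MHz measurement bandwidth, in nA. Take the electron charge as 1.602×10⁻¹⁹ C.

34.4 nA

I_n = √(2qI·B)
2qI·B = 2 × 1.602×10⁻¹⁹ × 3.49×10⁻⁴ × 1.06×10⁷ = 1.19×10⁻¹⁵ A²
I_n = √(1.19×10⁻¹⁵) = 3.44×10⁻⁸ A = 34.4 nA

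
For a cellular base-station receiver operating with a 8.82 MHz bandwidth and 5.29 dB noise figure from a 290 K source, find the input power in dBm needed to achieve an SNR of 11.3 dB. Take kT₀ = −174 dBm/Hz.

Sensitivity = −174 + 10 log₁₀(B) + NF + SNR_min
= −174 + 69.45 + 5.29 + 11.3
= −87.96 dBm → −88.0 dBm

−88.0 dBm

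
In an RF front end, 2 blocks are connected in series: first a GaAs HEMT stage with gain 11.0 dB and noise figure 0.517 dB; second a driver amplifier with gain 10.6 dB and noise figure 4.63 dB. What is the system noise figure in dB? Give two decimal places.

Convert to linear (a loss of L dB is a gain of −L dB): F_i = 10^(NF_i/10), G_i = 10^(G_i,dB/10)
  Stage 1: F_1 = 10^(0.517/10) = 1.126, G_1 = 10^(11.0/10) = 12.59
  Stage 2: F_2 = 10^(4.63/10) = 2.904, G_2 = 10^(10.6/10) = 11.48
Friis cascade:
  F = 1.126 + (2.904 − 1)/12.59 = 1.278
NF = 10 log₁₀(1.278) = 1.06 dB

1.06 dB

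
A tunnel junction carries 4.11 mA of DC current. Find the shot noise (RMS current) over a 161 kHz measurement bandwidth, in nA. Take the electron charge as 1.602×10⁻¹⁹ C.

I_n = √(2qI·B)
2qI·B = 2 × 1.602×10⁻¹⁹ × 4.11×10⁻³ × 1.61×10⁵ = 2.12×10⁻¹⁶ A²
I_n = √(2.12×10⁻¹⁶) = 1.46×10⁻⁸ A = 14.6 nA

14.6 nA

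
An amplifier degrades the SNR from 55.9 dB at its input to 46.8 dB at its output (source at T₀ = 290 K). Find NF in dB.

NF (dB) = SNR_in(dB) − SNR_out(dB) when the source is at T₀
NF = 55.9 − 46.8 = 9.1 dB

9.1 dB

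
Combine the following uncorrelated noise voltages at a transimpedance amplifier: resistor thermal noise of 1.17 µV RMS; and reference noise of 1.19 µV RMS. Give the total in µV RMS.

1.67 µV

Uncorrelated sources add in power (mean-square): V_tot = √(ΣV_i²)
V_tot = √[(1.17×10⁻⁶)² + (1.19×10⁻⁶)²] = 1.67×10⁻⁶ V = 1.67 µV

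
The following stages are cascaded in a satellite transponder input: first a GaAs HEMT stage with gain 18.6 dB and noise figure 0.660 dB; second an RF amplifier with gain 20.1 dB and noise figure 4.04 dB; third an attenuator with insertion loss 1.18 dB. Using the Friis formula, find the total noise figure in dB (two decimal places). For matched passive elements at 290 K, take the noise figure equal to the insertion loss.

Convert to linear (a loss of L dB is a gain of −L dB): F_i = 10^(NF_i/10), G_i = 10^(G_i,dB/10)
  Stage 1: F_1 = 10^(0.660/10) = 1.164, G_1 = 10^(18.6/10) = 72.44
  Stage 2: F_2 = 10^(4.04/10) = 2.535, G_2 = 10^(20.1/10) = 102.3
  Stage 3: F_3 = 10^(1.18/10) = 1.312, G_3 = 10^(−1.18/10) = 0.7621
Friis cascade:
  F = 1.164 + (2.535 − 1)/72.44 + (1.312 − 1)/7413 = 1.185
NF = 10 log₁₀(1.185) = 0.74 dB

0.74 dB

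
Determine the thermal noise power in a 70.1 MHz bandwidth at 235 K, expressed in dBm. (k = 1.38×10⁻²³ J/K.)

P_n = kTB = 1.38×10⁻²³ × 235 × 7.01×10⁷ = 2.27×10⁻¹³ W
In dBm: 10 log₁₀(2.27×10⁻¹³ / 10⁻³) = −96.4 dBm

−96.4 dBm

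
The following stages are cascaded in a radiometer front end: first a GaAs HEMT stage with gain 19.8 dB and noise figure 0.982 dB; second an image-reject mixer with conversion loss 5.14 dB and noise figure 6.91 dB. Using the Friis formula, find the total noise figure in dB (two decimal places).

1.12 dB

Convert to linear (a loss of L dB is a gain of −L dB): F_i = 10^(NF_i/10), G_i = 10^(G_i,dB/10)
  Stage 1: F_1 = 10^(0.982/10) = 1.254, G_1 = 10^(19.8/10) = 95.50
  Stage 2: F_2 = 10^(6.91/10) = 4.909, G_2 = 10^(−5.14/10) = 0.3062
Friis cascade:
  F = 1.254 + (4.909 − 1)/95.50 = 1.295
NF = 10 log₁₀(1.295) = 1.12 dB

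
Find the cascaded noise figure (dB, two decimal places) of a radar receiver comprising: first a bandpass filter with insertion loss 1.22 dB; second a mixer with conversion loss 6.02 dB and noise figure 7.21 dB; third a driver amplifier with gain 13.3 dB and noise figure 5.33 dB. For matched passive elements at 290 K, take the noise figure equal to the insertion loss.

Convert to linear (a loss of L dB is a gain of −L dB): F_i = 10^(NF_i/10), G_i = 10^(G_i,dB/10)
  Stage 1: F_1 = 10^(1.22/10) = 1.324, G_1 = 10^(−1.22/10) = 0.7551
  Stage 2: F_2 = 10^(7.21/10) = 5.260, G_2 = 10^(−6.02/10) = 0.2500
  Stage 3: F_3 = 10^(5.33/10) = 3.412, G_3 = 10^(13.3/10) = 21.38
Friis cascade:
  F = 1.324 + (5.260 − 1)/0.7551 + (3.412 − 1)/0.1888 = 19.74
NF = 10 log₁₀(19.74) = 12.95 dB

12.95 dB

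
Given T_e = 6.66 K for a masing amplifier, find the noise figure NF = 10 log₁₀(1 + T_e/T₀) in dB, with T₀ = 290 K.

F = 1 + T_e/T₀ = 1 + 6.66/290 = 1.02297
NF = 10 log₁₀(1.02297) = 0.099 dB

0.099 dB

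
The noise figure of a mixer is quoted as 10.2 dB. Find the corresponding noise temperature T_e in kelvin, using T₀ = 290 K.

F = 10^(10.2/10) = 10.4713
T_e = (F − 1)·T₀ = (10.4713 − 1) × 290 = 2747 K

2747 K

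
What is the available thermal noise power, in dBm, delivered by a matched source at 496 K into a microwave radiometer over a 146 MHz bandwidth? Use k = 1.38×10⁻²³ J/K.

P_n = kTB = 1.38×10⁻²³ × 496 × 1.46×10⁸ = 9.99×10⁻¹³ W
In dBm: 10 log₁₀(9.99×10⁻¹³ / 10⁻³) = −90.0 dBm

−90.0 dBm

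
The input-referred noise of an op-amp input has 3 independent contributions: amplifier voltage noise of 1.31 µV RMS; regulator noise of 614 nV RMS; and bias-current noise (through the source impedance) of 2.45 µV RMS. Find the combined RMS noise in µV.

2.85 µV

Uncorrelated sources add in power (mean-square): V_tot = √(ΣV_i²)
V_tot = √[(1.31×10⁻⁶)² + (6.14×10⁻⁷)² + (2.45×10⁻⁶)²] = 2.85×10⁻⁶ V = 2.85 µV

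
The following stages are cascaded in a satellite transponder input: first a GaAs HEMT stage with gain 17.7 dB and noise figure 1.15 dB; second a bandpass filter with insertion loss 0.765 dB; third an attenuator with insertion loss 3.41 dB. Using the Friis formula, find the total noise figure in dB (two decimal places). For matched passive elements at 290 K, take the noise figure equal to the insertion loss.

1.24 dB

Convert to linear (a loss of L dB is a gain of −L dB): F_i = 10^(NF_i/10), G_i = 10^(G_i,dB/10)
  Stage 1: F_1 = 10^(1.15/10) = 1.303, G_1 = 10^(17.7/10) = 58.88
  Stage 2: F_2 = 10^(0.765/10) = 1.193, G_2 = 10^(−0.765/10) = 0.8385
  Stage 3: F_3 = 10^(3.41/10) = 2.193, G_3 = 10^(−3.41/10) = 0.4560
Friis cascade:
  F = 1.303 + (1.193 − 1)/58.88 + (2.193 − 1)/49.37 = 1.331
NF = 10 log₁₀(1.331) = 1.24 dB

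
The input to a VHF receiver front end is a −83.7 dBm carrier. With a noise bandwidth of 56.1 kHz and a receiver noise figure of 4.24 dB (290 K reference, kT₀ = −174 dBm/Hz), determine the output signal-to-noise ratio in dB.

Noise floor: N = −174 + 10 log₁₀(B) + NF
10 log₁₀(5.61×10⁴) = 47.49 dB
N = −174 + 47.49 + 4.24 = −122.27 dBm
SNR = P_sig − N = −83.7 − (−122.27) = 38.57 dB → 38.6 dB

38.6 dB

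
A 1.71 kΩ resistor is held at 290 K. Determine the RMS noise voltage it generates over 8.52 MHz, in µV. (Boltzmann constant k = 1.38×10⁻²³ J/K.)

V_n = √(4kTRB)
4kTRB = 4 × 1.38×10⁻²³ × 290 × 1.71×10³ × 8.52×10⁶ = 2.33×10⁻¹⁰ V²
V_n = √(2.33×10⁻¹⁰) = 1.53×10⁻⁵ V = 15.3 µV

15.3 µV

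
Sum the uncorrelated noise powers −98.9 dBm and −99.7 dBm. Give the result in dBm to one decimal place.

Convert to linear, add, convert back:
P₁ = 1.29×10⁻¹³ W, P₂ = 1.07×10⁻¹³ W
P_tot = 2.36×10⁻¹³ W → 10 log₁₀(P_tot / 10⁻³) = −96.3 dBm

−96.3 dBm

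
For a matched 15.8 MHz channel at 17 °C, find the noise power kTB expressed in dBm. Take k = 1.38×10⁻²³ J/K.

−102.0 dBm

T = 17 °C + 273.15 = 290.15 K
P_n = kTB = 1.38×10⁻²³ × 290.15 × 1.58×10⁷ = 6.33×10⁻¹⁴ W
In dBm: 10 log₁₀(6.33×10⁻¹⁴ / 10⁻³) = −102.0 dBm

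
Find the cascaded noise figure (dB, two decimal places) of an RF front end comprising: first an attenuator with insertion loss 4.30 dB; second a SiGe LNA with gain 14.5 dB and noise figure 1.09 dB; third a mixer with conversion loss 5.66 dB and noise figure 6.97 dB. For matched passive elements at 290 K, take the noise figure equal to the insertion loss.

5.84 dB

Convert to linear (a loss of L dB is a gain of −L dB): F_i = 10^(NF_i/10), G_i = 10^(G_i,dB/10)
  Stage 1: F_1 = 10^(4.30/10) = 2.692, G_1 = 10^(−4.30/10) = 0.3715
  Stage 2: F_2 = 10^(1.09/10) = 1.285, G_2 = 10^(14.5/10) = 28.18
  Stage 3: F_3 = 10^(6.97/10) = 4.977, G_3 = 10^(−5.66/10) = 0.2716
Friis cascade:
  F = 2.692 + (1.285 − 1)/0.3715 + (4.977 − 1)/10.47 = 3.839
NF = 10 log₁₀(3.839) = 5.84 dB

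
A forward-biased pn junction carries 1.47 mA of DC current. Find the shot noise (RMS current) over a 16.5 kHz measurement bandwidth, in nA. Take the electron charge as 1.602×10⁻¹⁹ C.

I_n = √(2qI·B)
2qI·B = 2 × 1.602×10⁻¹⁹ × 1.47×10⁻³ × 1.65×10⁴ = 7.77×10⁻¹⁸ A²
I_n = √(7.77×10⁻¹⁸) = 2.79×10⁻⁹ A = 2.79 nA

2.79 nA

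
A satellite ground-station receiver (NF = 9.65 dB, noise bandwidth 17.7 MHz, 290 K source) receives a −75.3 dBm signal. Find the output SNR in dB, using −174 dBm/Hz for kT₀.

16.6 dB

Noise floor: N = −174 + 10 log₁₀(B) + NF
10 log₁₀(1.77×10⁷) = 72.48 dB
N = −174 + 72.48 + 9.65 = −91.87 dBm
SNR = P_sig − N = −75.3 − (−91.87) = 16.57 dB → 16.6 dB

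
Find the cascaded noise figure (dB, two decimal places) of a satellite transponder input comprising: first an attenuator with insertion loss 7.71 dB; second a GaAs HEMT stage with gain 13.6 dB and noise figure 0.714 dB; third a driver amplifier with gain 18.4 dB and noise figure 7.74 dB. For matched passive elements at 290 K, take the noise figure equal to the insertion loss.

9.15 dB

Convert to linear (a loss of L dB is a gain of −L dB): F_i = 10^(NF_i/10), G_i = 10^(G_i,dB/10)
  Stage 1: F_1 = 10^(7.71/10) = 5.902, G_1 = 10^(−7.71/10) = 0.1694
  Stage 2: F_2 = 10^(0.714/10) = 1.179, G_2 = 10^(13.6/10) = 22.91
  Stage 3: F_3 = 10^(7.74/10) = 5.943, G_3 = 10^(18.4/10) = 69.18
Friis cascade:
  F = 5.902 + (1.179 − 1)/0.1694 + (5.943 − 1)/3.882 = 8.230
NF = 10 log₁₀(8.230) = 9.15 dB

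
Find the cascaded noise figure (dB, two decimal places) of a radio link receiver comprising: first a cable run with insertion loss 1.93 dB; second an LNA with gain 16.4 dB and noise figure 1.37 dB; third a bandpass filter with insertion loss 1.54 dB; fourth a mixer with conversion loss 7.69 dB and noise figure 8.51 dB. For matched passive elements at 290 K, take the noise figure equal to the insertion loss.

Convert to linear (a loss of L dB is a gain of −L dB): F_i = 10^(NF_i/10), G_i = 10^(G_i,dB/10)
  Stage 1: F_1 = 10^(1.93/10) = 1.560, G_1 = 10^(−1.93/10) = 0.6412
  Stage 2: F_2 = 10^(1.37/10) = 1.371, G_2 = 10^(16.4/10) = 43.65
  Stage 3: F_3 = 10^(1.54/10) = 1.426, G_3 = 10^(−1.54/10) = 0.7015
  Stage 4: F_4 = 10^(8.51/10) = 7.096, G_4 = 10^(−7.69/10) = 0.1702
Friis cascade:
  F = 1.560 + (1.371 − 1)/0.6412 + (1.426 − 1)/27.99 + (7.096 − 1)/19.63 = 2.464
NF = 10 log₁₀(2.464) = 3.92 dB

3.92 dB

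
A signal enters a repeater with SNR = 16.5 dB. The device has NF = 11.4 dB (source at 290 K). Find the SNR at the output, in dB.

5.1 dB

By definition F = SNR_in/SNR_out, so in dB: SNR_out = SNR_in − NF
SNR_out = 16.5 − 11.4 = 5.1 dB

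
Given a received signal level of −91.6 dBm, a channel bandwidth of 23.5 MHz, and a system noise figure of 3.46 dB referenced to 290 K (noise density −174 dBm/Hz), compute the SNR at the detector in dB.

Noise floor: N = −174 + 10 log₁₀(B) + NF
10 log₁₀(2.35×10⁷) = 73.71 dB
N = −174 + 73.71 + 3.46 = −96.83 dBm
SNR = P_sig − N = −91.6 − (−96.83) = 5.23 dB → 5.2 dB

5.2 dB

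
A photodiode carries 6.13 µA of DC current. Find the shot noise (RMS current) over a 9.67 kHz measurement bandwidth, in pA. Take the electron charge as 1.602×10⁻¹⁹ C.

I_n = √(2qI·B)
2qI·B = 2 × 1.602×10⁻¹⁹ × 6.13×10⁻⁶ × 9.67×10³ = 1.90×10⁻²⁰ A²
I_n = √(1.90×10⁻²⁰) = 1.38×10⁻¹⁰ A = 138 pA

138 pA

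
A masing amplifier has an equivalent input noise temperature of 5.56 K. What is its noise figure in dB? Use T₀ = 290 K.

0.082 dB

F = 1 + T_e/T₀ = 1 + 5.56/290 = 1.01917
NF = 10 log₁₀(1.01917) = 0.082 dB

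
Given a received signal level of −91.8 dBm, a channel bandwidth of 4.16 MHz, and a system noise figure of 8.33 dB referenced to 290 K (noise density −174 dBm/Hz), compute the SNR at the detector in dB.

7.7 dB

Noise floor: N = −174 + 10 log₁₀(B) + NF
10 log₁₀(4.16×10⁶) = 66.19 dB
N = −174 + 66.19 + 8.33 = −99.48 dBm
SNR = P_sig − N = −91.8 − (−99.48) = 7.68 dB → 7.7 dB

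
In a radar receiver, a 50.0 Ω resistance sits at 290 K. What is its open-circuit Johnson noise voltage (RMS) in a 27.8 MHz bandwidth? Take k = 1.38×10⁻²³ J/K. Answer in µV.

V_n = √(4kTRB)
4kTRB = 4 × 1.38×10⁻²³ × 290 × 5.00×10¹ × 2.78×10⁷ = 2.23×10⁻¹¹ V²
V_n = √(2.23×10⁻¹¹) = 4.72×10⁻⁶ V = 4.72 µV

4.72 µV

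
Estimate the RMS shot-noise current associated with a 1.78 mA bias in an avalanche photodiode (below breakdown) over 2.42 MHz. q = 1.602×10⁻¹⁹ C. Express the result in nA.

I_n = √(2qI·B)
2qI·B = 2 × 1.602×10⁻¹⁹ × 1.78×10⁻³ × 2.42×10⁶ = 1.38×10⁻¹⁵ A²
I_n = √(1.38×10⁻¹⁵) = 3.72×10⁻⁸ A = 37.2 nA

37.2 nA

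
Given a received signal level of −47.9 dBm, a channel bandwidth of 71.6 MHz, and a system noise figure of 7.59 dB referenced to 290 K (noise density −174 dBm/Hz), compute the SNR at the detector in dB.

Noise floor: N = −174 + 10 log₁₀(B) + NF
10 log₁₀(7.16×10⁷) = 78.55 dB
N = −174 + 78.55 + 7.59 = −87.86 dBm
SNR = P_sig − N = −47.9 − (−87.86) = 39.96 dB → 40.0 dB

40.0 dB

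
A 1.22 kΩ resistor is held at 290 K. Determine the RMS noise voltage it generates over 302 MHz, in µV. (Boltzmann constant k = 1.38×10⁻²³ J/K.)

76.8 µV

V_n = √(4kTRB)
4kTRB = 4 × 1.38×10⁻²³ × 290 × 1.22×10³ × 3.02×10⁸ = 5.90×10⁻⁹ V²
V_n = √(5.90×10⁻⁹) = 7.68×10⁻⁵ V = 76.8 µV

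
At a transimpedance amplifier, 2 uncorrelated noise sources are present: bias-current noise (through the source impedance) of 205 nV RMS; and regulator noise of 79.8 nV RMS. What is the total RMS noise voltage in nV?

Uncorrelated sources add in power (mean-square): V_tot = √(ΣV_i²)
V_tot = √[(2.05×10⁻⁷)² + (7.98×10⁻⁸)²] = 2.20×10⁻⁷ V = 220 nV

220 nV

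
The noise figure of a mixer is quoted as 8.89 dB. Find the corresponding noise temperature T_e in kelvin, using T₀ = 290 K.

1956 K

F = 10^(8.89/10) = 7.74462
T_e = (F − 1)·T₀ = (7.74462 − 1) × 290 = 1956 K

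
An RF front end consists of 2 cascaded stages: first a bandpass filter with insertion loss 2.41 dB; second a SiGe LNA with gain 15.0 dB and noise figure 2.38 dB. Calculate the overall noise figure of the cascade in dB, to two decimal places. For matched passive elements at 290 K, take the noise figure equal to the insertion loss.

4.79 dB

Convert to linear (a loss of L dB is a gain of −L dB): F_i = 10^(NF_i/10), G_i = 10^(G_i,dB/10)
  Stage 1: F_1 = 10^(2.41/10) = 1.742, G_1 = 10^(−2.41/10) = 0.5741
  Stage 2: F_2 = 10^(2.38/10) = 1.730, G_2 = 10^(15.0/10) = 31.62
Friis cascade:
  F = 1.742 + (1.730 − 1)/0.5741 = 3.013
NF = 10 log₁₀(3.013) = 4.79 dB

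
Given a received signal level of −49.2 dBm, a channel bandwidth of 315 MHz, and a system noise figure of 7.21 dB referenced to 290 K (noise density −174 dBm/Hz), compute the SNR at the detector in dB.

32.6 dB

Noise floor: N = −174 + 10 log₁₀(B) + NF
10 log₁₀(3.15×10⁸) = 84.98 dB
N = −174 + 84.98 + 7.21 = −81.81 dBm
SNR = P_sig − N = −49.2 − (−81.81) = 32.61 dB → 32.6 dB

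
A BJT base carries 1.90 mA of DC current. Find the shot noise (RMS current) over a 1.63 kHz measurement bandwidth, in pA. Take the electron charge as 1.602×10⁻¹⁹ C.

996 pA

I_n = √(2qI·B)
2qI·B = 2 × 1.602×10⁻¹⁹ × 1.90×10⁻³ × 1.63×10³ = 9.92×10⁻¹⁹ A²
I_n = √(9.92×10⁻¹⁹) = 9.96×10⁻¹⁰ A = 996 pA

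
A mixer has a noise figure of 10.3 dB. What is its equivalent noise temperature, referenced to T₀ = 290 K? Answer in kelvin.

F = 10^(10.3/10) = 10.7152
T_e = (F − 1)·T₀ = (10.7152 − 1) × 290 = 2817 K

2817 K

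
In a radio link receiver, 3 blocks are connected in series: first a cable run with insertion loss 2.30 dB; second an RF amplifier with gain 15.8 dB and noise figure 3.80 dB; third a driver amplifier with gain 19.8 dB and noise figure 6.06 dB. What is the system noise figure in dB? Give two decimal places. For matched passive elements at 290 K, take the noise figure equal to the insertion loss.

6.24 dB

Convert to linear (a loss of L dB is a gain of −L dB): F_i = 10^(NF_i/10), G_i = 10^(G_i,dB/10)
  Stage 1: F_1 = 10^(2.30/10) = 1.698, G_1 = 10^(−2.30/10) = 0.5888
  Stage 2: F_2 = 10^(3.80/10) = 2.399, G_2 = 10^(15.8/10) = 38.02
  Stage 3: F_3 = 10^(6.06/10) = 4.036, G_3 = 10^(19.8/10) = 95.50
Friis cascade:
  F = 1.698 + (2.399 − 1)/0.5888 + (4.036 − 1)/22.39 = 4.209
NF = 10 log₁₀(4.209) = 6.24 dB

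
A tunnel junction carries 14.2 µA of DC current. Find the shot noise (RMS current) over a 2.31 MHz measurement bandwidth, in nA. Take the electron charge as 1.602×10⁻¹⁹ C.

I_n = √(2qI·B)
2qI·B = 2 × 1.602×10⁻¹⁹ × 1.42×10⁻⁵ × 2.31×10⁶ = 1.05×10⁻¹⁷ A²
I_n = √(1.05×10⁻¹⁷) = 3.24×10⁻⁹ A = 3.24 nA

3.24 nA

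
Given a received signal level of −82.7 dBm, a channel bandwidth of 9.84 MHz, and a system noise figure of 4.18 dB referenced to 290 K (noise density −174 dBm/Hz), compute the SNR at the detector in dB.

17.2 dB

Noise floor: N = −174 + 10 log₁₀(B) + NF
10 log₁₀(9.84×10⁶) = 69.93 dB
N = −174 + 69.93 + 4.18 = −99.89 dBm
SNR = P_sig − N = −82.7 − (−99.89) = 17.19 dB → 17.2 dB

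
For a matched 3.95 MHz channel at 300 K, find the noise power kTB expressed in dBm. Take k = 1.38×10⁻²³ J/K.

P_n = kTB = 1.38×10⁻²³ × 300 × 3.95×10⁶ = 1.64×10⁻¹⁴ W
In dBm: 10 log₁₀(1.64×10⁻¹⁴ / 10⁻³) = −107.9 dBm

−107.9 dBm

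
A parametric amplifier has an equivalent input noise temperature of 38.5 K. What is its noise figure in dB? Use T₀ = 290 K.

F = 1 + T_e/T₀ = 1 + 38.5/290 = 1.13276
NF = 10 log₁₀(1.13276) = 0.541 dB

0.541 dB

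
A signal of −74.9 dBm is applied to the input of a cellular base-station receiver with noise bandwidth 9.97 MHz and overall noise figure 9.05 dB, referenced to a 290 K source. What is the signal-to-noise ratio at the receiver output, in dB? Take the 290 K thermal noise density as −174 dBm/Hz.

Noise floor: N = −174 + 10 log₁₀(B) + NF
10 log₁₀(9.97×10⁶) = 69.99 dB
N = −174 + 69.99 + 9.05 = −94.96 dBm
SNR = P_sig − N = −74.9 − (−94.96) = 20.06 dB → 20.1 dB

20.1 dB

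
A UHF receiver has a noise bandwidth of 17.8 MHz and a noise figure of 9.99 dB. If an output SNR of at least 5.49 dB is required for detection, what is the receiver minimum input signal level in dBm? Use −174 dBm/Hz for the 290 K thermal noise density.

Sensitivity = −174 + 10 log₁₀(B) + NF + SNR_min
= −174 + 72.5 + 9.99 + 5.49
= −86.02 dBm → −86.0 dBm

−86.0 dBm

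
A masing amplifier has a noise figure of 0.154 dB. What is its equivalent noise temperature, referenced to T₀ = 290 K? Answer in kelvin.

10.5 K

F = 10^(0.154/10) = 1.0361
T_e = (F − 1)·T₀ = (1.0361 − 1) × 290 = 10.5 K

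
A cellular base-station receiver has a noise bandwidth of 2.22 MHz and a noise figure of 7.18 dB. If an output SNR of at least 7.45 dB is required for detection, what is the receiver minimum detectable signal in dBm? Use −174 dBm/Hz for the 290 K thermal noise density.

Sensitivity = −174 + 10 log₁₀(B) + NF + SNR_min
= −174 + 63.46 + 7.18 + 7.45
= −95.91 dBm → −95.9 dBm

−95.9 dBm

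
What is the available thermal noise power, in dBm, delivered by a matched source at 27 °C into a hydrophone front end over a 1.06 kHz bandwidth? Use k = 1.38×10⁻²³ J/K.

−143.6 dBm

T = 27 °C + 273.15 = 300.15 K
P_n = kTB = 1.38×10⁻²³ × 300.15 × 1.06×10³ = 4.39×10⁻¹⁸ W
In dBm: 10 log₁₀(4.39×10⁻¹⁸ / 10⁻³) = −143.6 dBm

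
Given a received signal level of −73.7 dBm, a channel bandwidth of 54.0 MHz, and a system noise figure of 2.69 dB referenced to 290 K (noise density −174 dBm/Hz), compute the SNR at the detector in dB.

Noise floor: N = −174 + 10 log₁₀(B) + NF
10 log₁₀(5.40×10⁷) = 77.32 dB
N = −174 + 77.32 + 2.69 = −93.99 dBm
SNR = P_sig − N = −73.7 − (−93.99) = 20.29 dB → 20.3 dB

20.3 dB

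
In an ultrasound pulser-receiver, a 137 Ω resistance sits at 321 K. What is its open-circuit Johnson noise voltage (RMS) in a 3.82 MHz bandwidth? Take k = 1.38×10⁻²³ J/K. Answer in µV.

V_n = √(4kTRB)
4kTRB = 4 × 1.38×10⁻²³ × 321 × 1.37×10² × 3.82×10⁶ = 9.27×10⁻¹² V²
V_n = √(9.27×10⁻¹²) = 3.05×10⁻⁶ V = 3.05 µV

3.05 µV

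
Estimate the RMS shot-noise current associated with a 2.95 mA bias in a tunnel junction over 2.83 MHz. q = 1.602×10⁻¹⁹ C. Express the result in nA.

I_n = √(2qI·B)
2qI·B = 2 × 1.602×10⁻¹⁹ × 2.95×10⁻³ × 2.83×10⁶ = 2.67×10⁻¹⁵ A²
I_n = √(2.67×10⁻¹⁵) = 5.17×10⁻⁸ A = 51.7 nA

51.7 nA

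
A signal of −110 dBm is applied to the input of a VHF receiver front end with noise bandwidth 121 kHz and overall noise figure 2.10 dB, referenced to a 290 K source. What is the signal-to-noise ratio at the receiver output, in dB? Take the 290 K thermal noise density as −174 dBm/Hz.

Noise floor: N = −174 + 10 log₁₀(B) + NF
10 log₁₀(1.21×10⁵) = 50.83 dB
N = −174 + 50.83 + 2.10 = −121.07 dBm
SNR = P_sig − N = −110 − (−121.07) = 11.07 dB → 11.1 dB

11.1 dB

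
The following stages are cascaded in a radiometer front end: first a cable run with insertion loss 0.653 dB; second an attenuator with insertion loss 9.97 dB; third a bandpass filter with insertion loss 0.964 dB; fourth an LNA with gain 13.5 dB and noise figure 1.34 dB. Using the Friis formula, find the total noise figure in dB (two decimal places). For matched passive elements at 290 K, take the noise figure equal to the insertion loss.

12.93 dB

Convert to linear (a loss of L dB is a gain of −L dB): F_i = 10^(NF_i/10), G_i = 10^(G_i,dB/10)
  Stage 1: F_1 = 10^(0.653/10) = 1.162, G_1 = 10^(−0.653/10) = 0.8604
  Stage 2: F_2 = 10^(9.97/10) = 9.931, G_2 = 10^(−9.97/10) = 0.1007
  Stage 3: F_3 = 10^(0.964/10) = 1.249, G_3 = 10^(−0.964/10) = 0.8009
  Stage 4: F_4 = 10^(1.34/10) = 1.361, G_4 = 10^(13.5/10) = 22.39
Friis cascade:
  F = 1.162 + (9.931 − 1)/0.8604 + (1.249 − 1)/0.08664 + (1.361 − 1)/0.06939 = 19.62
NF = 10 log₁₀(19.62) = 12.93 dB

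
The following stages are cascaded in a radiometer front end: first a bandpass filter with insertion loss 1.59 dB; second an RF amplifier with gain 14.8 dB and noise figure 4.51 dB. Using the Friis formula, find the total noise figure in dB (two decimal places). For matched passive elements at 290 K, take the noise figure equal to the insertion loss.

Convert to linear (a loss of L dB is a gain of −L dB): F_i = 10^(NF_i/10), G_i = 10^(G_i,dB/10)
  Stage 1: F_1 = 10^(1.59/10) = 1.442, G_1 = 10^(−1.59/10) = 0.6934
  Stage 2: F_2 = 10^(4.51/10) = 2.825, G_2 = 10^(14.8/10) = 30.20
Friis cascade:
  F = 1.442 + (2.825 − 1)/0.6934 = 4.074
NF = 10 log₁₀(4.074) = 6.10 dB

6.10 dB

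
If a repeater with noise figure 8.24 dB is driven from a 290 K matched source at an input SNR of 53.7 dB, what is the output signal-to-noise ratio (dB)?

45.46 dB

By definition F = SNR_in/SNR_out, so in dB: SNR_out = SNR_in − NF
SNR_out = 53.7 − 8.24 = 45.46 dB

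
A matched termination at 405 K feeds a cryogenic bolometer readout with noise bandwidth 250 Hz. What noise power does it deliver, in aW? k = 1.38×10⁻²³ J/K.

1.40 aW

P_n = kTB = 1.38×10⁻²³ × 405 × 2.50×10² = 1.40×10⁻¹⁸ W = 1.40 aW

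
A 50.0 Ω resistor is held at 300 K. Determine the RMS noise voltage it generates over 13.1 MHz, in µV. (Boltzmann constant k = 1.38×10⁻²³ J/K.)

V_n = √(4kTRB)
4kTRB = 4 × 1.38×10⁻²³ × 300 × 5.00×10¹ × 1.31×10⁷ = 1.08×10⁻¹¹ V²
V_n = √(1.08×10⁻¹¹) = 3.29×10⁻⁶ V = 3.29 µV

3.29 µV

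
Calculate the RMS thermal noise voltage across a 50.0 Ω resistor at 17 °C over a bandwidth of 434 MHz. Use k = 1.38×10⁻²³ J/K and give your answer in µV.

T = 17 °C + 273.15 = 290.15 K
V_n = √(4kTRB)
4kTRB = 4 × 1.38×10⁻²³ × 290.15 × 5.00×10¹ × 4.34×10⁸ = 3.48×10⁻¹⁰ V²
V_n = √(3.48×10⁻¹⁰) = 1.86×10⁻⁵ V = 18.6 µV

18.6 µV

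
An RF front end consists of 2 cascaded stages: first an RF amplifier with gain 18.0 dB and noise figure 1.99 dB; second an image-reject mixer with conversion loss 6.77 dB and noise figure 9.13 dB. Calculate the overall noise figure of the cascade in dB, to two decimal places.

2.29 dB

Convert to linear (a loss of L dB is a gain of −L dB): F_i = 10^(NF_i/10), G_i = 10^(G_i,dB/10)
  Stage 1: F_1 = 10^(1.99/10) = 1.581, G_1 = 10^(18.0/10) = 63.10
  Stage 2: F_2 = 10^(9.13/10) = 8.185, G_2 = 10^(−6.77/10) = 0.2104
Friis cascade:
  F = 1.581 + (8.185 − 1)/63.10 = 1.695
NF = 10 log₁₀(1.695) = 2.29 dB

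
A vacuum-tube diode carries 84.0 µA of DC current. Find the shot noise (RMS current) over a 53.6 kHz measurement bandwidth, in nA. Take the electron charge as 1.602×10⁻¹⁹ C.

I_n = √(2qI·B)
2qI·B = 2 × 1.602×10⁻¹⁹ × 8.40×10⁻⁵ × 5.36×10⁴ = 1.44×10⁻¹⁸ A²
I_n = √(1.44×10⁻¹⁸) = 1.20×10⁻⁹ A = 1.20 nA

1.20 nA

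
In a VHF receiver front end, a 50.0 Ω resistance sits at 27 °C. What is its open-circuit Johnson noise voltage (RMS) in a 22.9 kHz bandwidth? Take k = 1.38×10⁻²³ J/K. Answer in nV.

138 nV

T = 27 °C + 273.15 = 300.15 K
V_n = √(4kTRB)
4kTRB = 4 × 1.38×10⁻²³ × 300.15 × 5.00×10¹ × 2.29×10⁴ = 1.90×10⁻¹⁴ V²
V_n = √(1.90×10⁻¹⁴) = 1.38×10⁻⁷ V = 138 nV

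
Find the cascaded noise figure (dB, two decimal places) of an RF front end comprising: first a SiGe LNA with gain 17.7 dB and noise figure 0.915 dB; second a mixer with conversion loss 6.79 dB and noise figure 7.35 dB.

Convert to linear (a loss of L dB is a gain of −L dB): F_i = 10^(NF_i/10), G_i = 10^(G_i,dB/10)
  Stage 1: F_1 = 10^(0.915/10) = 1.235, G_1 = 10^(17.7/10) = 58.88
  Stage 2: F_2 = 10^(7.35/10) = 5.433, G_2 = 10^(−6.79/10) = 0.2094
Friis cascade:
  F = 1.235 + (5.433 − 1)/58.88 = 1.310
NF = 10 log₁₀(1.310) = 1.17 dB

1.17 dB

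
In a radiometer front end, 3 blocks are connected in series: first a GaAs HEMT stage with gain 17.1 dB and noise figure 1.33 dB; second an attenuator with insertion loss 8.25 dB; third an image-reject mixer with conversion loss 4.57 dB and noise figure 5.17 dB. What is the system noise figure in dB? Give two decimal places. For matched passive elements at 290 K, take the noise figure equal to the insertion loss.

Convert to linear (a loss of L dB is a gain of −L dB): F_i = 10^(NF_i/10), G_i = 10^(G_i,dB/10)
  Stage 1: F_1 = 10^(1.33/10) = 1.358, G_1 = 10^(17.1/10) = 51.29
  Stage 2: F_2 = 10^(8.25/10) = 6.683, G_2 = 10^(−8.25/10) = 0.1496
  Stage 3: F_3 = 10^(5.17/10) = 3.289, G_3 = 10^(−4.57/10) = 0.3491
Friis cascade:
  F = 1.358 + (6.683 − 1)/51.29 + (3.289 − 1)/7.674 = 1.767
NF = 10 log₁₀(1.767) = 2.47 dB

2.47 dB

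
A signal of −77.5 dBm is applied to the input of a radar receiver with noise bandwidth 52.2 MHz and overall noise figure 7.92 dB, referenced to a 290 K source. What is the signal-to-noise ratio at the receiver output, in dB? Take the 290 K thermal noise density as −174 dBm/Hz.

11.4 dB

Noise floor: N = −174 + 10 log₁₀(B) + NF
10 log₁₀(5.22×10⁷) = 77.18 dB
N = −174 + 77.18 + 7.92 = −88.90 dBm
SNR = P_sig − N = −77.5 − (−88.90) = 11.40 dB → 11.4 dB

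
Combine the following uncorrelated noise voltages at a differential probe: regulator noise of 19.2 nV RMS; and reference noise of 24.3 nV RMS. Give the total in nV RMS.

Uncorrelated sources add in power (mean-square): V_tot = √(ΣV_i²)
V_tot = √[(1.92×10⁻⁸)² + (2.43×10⁻⁸)²] = 3.10×10⁻⁸ V = 31.0 nV

31.0 nV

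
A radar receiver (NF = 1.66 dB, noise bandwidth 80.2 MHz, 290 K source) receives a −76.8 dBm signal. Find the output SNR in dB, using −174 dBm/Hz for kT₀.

Noise floor: N = −174 + 10 log₁₀(B) + NF
10 log₁₀(8.02×10⁷) = 79.04 dB
N = −174 + 79.04 + 1.66 = −93.30 dBm
SNR = P_sig − N = −76.8 − (−93.30) = 16.50 dB → 16.5 dB

16.5 dB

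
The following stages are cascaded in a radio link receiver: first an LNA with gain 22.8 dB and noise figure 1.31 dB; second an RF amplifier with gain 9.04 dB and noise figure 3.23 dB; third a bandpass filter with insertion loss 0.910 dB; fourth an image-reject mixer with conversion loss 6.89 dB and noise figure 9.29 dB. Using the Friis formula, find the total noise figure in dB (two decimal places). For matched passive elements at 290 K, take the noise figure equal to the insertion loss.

Convert to linear (a loss of L dB is a gain of −L dB): F_i = 10^(NF_i/10), G_i = 10^(G_i,dB/10)
  Stage 1: F_1 = 10^(1.31/10) = 1.352, G_1 = 10^(22.8/10) = 190.5
  Stage 2: F_2 = 10^(3.23/10) = 2.104, G_2 = 10^(9.04/10) = 8.017
  Stage 3: F_3 = 10^(0.910/10) = 1.233, G_3 = 10^(−0.910/10) = 0.8110
  Stage 4: F_4 = 10^(9.29/10) = 8.492, G_4 = 10^(−6.89/10) = 0.2046
Friis cascade:
  F = 1.352 + (2.104 − 1)/190.5 + (1.233 − 1)/1528 + (8.492 − 1)/1239 = 1.364
NF = 10 log₁₀(1.364) = 1.35 dB

1.35 dB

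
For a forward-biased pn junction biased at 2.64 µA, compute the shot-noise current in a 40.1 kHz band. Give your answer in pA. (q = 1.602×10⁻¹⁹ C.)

I_n = √(2qI·B)
2qI·B = 2 × 1.602×10⁻¹⁹ × 2.64×10⁻⁶ × 4.01×10⁴ = 3.39×10⁻²⁰ A²
I_n = √(3.39×10⁻²⁰) = 1.84×10⁻¹⁰ A = 184 pA

184 pA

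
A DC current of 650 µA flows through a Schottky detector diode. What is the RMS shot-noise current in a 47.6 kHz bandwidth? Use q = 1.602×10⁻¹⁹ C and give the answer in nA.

I_n = √(2qI·B)
2qI·B = 2 × 1.602×10⁻¹⁹ × 6.50×10⁻⁴ × 4.76×10⁴ = 9.91×10⁻¹⁸ A²
I_n = √(9.91×10⁻¹⁸) = 3.15×10⁻⁹ A = 3.15 nA

3.15 nA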